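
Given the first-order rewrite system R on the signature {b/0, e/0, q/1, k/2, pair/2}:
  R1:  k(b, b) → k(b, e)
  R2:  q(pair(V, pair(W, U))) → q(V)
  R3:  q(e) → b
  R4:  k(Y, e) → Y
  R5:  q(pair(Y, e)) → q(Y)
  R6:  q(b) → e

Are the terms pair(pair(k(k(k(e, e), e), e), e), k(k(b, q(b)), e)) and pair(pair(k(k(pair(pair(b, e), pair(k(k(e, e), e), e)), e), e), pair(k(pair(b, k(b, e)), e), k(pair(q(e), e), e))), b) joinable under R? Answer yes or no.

no — NF(t₁) = pair(pair(e, e), b), NF(t₂) = pair(pair(pair(pair(b, e), pair(e, e)), pair(pair(b, b), pair(b, e))), b)

Reduce t₁ = pair(pair(k(k(k(e, e), e), e), e), k(k(b, q(b)), e)):
1. pair(pair(k(k(k(e, e), e), e), e), k(k(b, q(b)), e))  →  pair(pair(k(k(e, e), e), e), k(k(b, q(b)), e))   [R4 at 1.1]
2. pair(pair(k(k(e, e), e), e), k(k(b, q(b)), e))  →  pair(pair(k(e, e), e), k(k(b, q(b)), e))   [R4 at 1.1]
3. pair(pair(k(e, e), e), k(k(b, q(b)), e))  →  pair(pair(e, e), k(k(b, q(b)), e))   [R4 at 1.1]
4. pair(pair(e, e), k(k(b, q(b)), e))  →  pair(pair(e, e), k(b, q(b)))   [R4 at 2]
5. pair(pair(e, e), k(b, q(b)))  →  pair(pair(e, e), k(b, e))   [R6 at 2.2]
6. pair(pair(e, e), k(b, e))  →  pair(pair(e, e), b)   [R4 at 2]

Reduce t₂ = pair(pair(k(k(pair(pair(b, e), pair(k(k(e, e), e), e)), e), e), pair(k(pair(b, k(b, e)), e), k(pair(q(e), e), e))), b):
1. pair(pair(k(k(pair(pair(b, e), pair(k(k(e, e), e), e)), e), e), pair(k(pair(b, k(b, e)), e), k(pair(q(e), e), e))), b)  →  pair(pair(k(pair(pair(b, e), pair(k(k(e, e), e), e)), e), pair(k(pair(b, k(b, e)), e), k(pair(q(e), e), e))), b)   [R4 at 1.1]
2. pair(pair(k(pair(pair(b, e), pair(k(k(e, e), e), e)), e), pair(k(pair(b, k(b, e)), e), k(pair(q(e), e), e))), b)  →  pair(pair(pair(pair(b, e), pair(k(k(e, e), e), e)), pair(k(pair(b, k(b, e)), e), k(pair(q(e), e), e))), b)   [R4 at 1.1]
3. pair(pair(pair(pair(b, e), pair(k(k(e, e), e), e)), pair(k(pair(b, k(b, e)), e), k(pair(q(e), e), e))), b)  →  pair(pair(pair(pair(b, e), pair(k(e, e), e)), pair(k(pair(b, k(b, e)), e), k(pair(q(e), e), e))), b)   [R4 at 1.1.2.1]
4. pair(pair(pair(pair(b, e), pair(k(e, e), e)), pair(k(pair(b, k(b, e)), e), k(pair(q(e), e), e))), b)  →  pair(pair(pair(pair(b, e), pair(e, e)), pair(k(pair(b, k(b, e)), e), k(pair(q(e), e), e))), b)   [R4 at 1.1.2.1]
5. pair(pair(pair(pair(b, e), pair(e, e)), pair(k(pair(b, k(b, e)), e), k(pair(q(e), e), e))), b)  →  pair(pair(pair(pair(b, e), pair(e, e)), pair(pair(b, k(b, e)), k(pair(q(e), e), e))), b)   [R4 at 1.2.1]
6. pair(pair(pair(pair(b, e), pair(e, e)), pair(pair(b, k(b, e)), k(pair(q(e), e), e))), b)  →  pair(pair(pair(pair(b, e), pair(e, e)), pair(pair(b, b), k(pair(q(e), e), e))), b)   [R4 at 1.2.1.2]
7. pair(pair(pair(pair(b, e), pair(e, e)), pair(pair(b, b), k(pair(q(e), e), e))), b)  →  pair(pair(pair(pair(b, e), pair(e, e)), pair(pair(b, b), pair(q(e), e))), b)   [R4 at 1.2.2]
8. pair(pair(pair(pair(b, e), pair(e, e)), pair(pair(b, b), pair(q(e), e))), b)  →  pair(pair(pair(pair(b, e), pair(e, e)), pair(pair(b, b), pair(b, e))), b)   [R3 at 1.2.2.1]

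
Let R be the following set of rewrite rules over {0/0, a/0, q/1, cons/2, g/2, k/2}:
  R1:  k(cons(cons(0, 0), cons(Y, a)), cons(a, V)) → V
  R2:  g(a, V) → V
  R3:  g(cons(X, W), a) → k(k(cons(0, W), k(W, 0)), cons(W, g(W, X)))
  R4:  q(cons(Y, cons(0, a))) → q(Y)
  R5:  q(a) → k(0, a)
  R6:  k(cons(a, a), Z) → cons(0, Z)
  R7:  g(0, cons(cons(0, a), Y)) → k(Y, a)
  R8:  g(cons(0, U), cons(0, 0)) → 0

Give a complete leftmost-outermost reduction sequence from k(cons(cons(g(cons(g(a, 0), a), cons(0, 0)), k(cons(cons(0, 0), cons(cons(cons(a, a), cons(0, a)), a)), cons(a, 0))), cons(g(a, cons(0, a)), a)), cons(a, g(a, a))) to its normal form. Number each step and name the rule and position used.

1. k(cons(cons(g(cons(g(a, 0), a), cons(0, 0)), k(cons(cons(0, 0), cons(cons(cons(a, a), cons(0, a)), a)), cons(a, 0))), cons(g(a, cons(0, a)), a)), cons(a, g(a, a)))  →  k(cons(cons(g(cons(0, a), cons(0, 0)), k(cons(cons(0, 0), cons(cons(cons(a, a), cons(0, a)), a)), cons(a, 0))), cons(g(a, cons(0, a)), a)), cons(a, g(a, a)))   [R2 at 1.1.1.1.1]
2. k(cons(cons(g(cons(0, a), cons(0, 0)), k(cons(cons(0, 0), cons(cons(cons(a, a), cons(0, a)), a)), cons(a, 0))), cons(g(a, cons(0, a)), a)), cons(a, g(a, a)))  →  k(cons(cons(0, k(cons(cons(0, 0), cons(cons(cons(a, a), cons(0, a)), a)), cons(a, 0))), cons(g(a, cons(0, a)), a)), cons(a, g(a, a)))   [R8 at 1.1.1]
3. k(cons(cons(0, k(cons(cons(0, 0), cons(cons(cons(a, a), cons(0, a)), a)), cons(a, 0))), cons(g(a, cons(0, a)), a)), cons(a, g(a, a)))  →  k(cons(cons(0, 0), cons(g(a, cons(0, a)), a)), cons(a, g(a, a)))   [R1 at 1.1.2]
4. k(cons(cons(0, 0), cons(g(a, cons(0, a)), a)), cons(a, g(a, a)))  →  g(a, a)   [R1 at ε]
5. g(a, a)  →  a   [R2 at ε]

a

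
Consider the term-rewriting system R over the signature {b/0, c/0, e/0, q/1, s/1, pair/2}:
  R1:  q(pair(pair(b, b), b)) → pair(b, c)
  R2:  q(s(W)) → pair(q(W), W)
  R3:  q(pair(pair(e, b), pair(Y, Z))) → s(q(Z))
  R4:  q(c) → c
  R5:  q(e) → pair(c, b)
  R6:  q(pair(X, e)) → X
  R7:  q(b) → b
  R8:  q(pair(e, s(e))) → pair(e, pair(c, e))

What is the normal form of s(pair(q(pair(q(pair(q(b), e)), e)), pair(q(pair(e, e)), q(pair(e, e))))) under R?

1. s(pair(q(pair(q(pair(q(b), e)), e)), pair(q(pair(e, e)), q(pair(e, e)))))  →  s(pair(q(pair(q(b), e)), pair(q(pair(e, e)), q(pair(e, e)))))   [R6 at 1.1]
2. s(pair(q(pair(q(b), e)), pair(q(pair(e, e)), q(pair(e, e)))))  →  s(pair(q(b), pair(q(pair(e, e)), q(pair(e, e)))))   [R6 at 1.1]
3. s(pair(q(b), pair(q(pair(e, e)), q(pair(e, e)))))  →  s(pair(b, pair(q(pair(e, e)), q(pair(e, e)))))   [R7 at 1.1]
4. s(pair(b, pair(q(pair(e, e)), q(pair(e, e)))))  →  s(pair(b, pair(e, q(pair(e, e)))))   [R6 at 1.2.1]
5. s(pair(b, pair(e, q(pair(e, e)))))  →  s(pair(b, pair(e, e)))   [R6 at 1.2.2]

s(pair(b, pair(e, e)))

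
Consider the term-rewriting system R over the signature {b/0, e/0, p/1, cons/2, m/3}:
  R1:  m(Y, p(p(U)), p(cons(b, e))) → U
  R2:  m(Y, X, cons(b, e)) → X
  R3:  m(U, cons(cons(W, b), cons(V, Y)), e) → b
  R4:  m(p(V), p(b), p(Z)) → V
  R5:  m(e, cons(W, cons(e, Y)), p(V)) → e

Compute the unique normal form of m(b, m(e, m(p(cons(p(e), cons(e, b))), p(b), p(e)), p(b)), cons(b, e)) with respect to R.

1. m(b, m(e, m(p(cons(p(e), cons(e, b))), p(b), p(e)), p(b)), cons(b, e))  →  m(e, m(p(cons(p(e), cons(e, b))), p(b), p(e)), p(b))   [R2 at ε]
2. m(e, m(p(cons(p(e), cons(e, b))), p(b), p(e)), p(b))  →  m(e, cons(p(e), cons(e, b)), p(b))   [R4 at 2]
3. m(e, cons(p(e), cons(e, b)), p(b))  →  e   [R5 at ε]

e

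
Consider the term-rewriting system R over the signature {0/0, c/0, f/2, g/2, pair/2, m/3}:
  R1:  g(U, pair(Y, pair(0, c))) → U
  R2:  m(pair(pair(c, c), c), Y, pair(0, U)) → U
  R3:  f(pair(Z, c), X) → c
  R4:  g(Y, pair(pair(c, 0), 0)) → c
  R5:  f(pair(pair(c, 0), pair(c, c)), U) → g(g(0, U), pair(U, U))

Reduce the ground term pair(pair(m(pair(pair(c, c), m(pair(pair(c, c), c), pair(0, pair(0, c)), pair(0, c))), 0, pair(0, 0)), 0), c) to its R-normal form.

1. pair(pair(m(pair(pair(c, c), m(pair(pair(c, c), c), pair(0, pair(0, c)), pair(0, c))), 0, pair(0, 0)), 0), c)  →  pair(pair(m(pair(pair(c, c), c), 0, pair(0, 0)), 0), c)   [R2 at 1.1.1.2]
2. pair(pair(m(pair(pair(c, c), c), 0, pair(0, 0)), 0), c)  →  pair(pair(0, 0), c)   [R2 at 1.1]

pair(pair(0, 0), c)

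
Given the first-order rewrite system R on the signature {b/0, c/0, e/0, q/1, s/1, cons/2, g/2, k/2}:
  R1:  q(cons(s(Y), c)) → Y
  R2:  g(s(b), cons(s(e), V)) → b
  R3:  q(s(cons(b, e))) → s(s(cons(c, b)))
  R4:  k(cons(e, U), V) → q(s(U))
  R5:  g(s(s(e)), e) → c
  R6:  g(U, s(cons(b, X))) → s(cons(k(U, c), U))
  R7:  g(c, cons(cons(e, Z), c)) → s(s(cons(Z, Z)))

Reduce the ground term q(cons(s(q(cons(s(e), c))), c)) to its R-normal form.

1. q(cons(s(q(cons(s(e), c))), c))  →  q(cons(s(e), c))   [R1 at ε]
2. q(cons(s(e), c))  →  e   [R1 at ε]

e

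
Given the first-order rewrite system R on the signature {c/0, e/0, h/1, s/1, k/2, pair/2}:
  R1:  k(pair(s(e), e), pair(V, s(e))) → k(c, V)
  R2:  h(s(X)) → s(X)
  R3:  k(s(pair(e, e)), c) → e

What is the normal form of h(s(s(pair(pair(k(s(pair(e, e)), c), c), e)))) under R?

s(s(pair(pair(e, c), e)))

1. h(s(s(pair(pair(k(s(pair(e, e)), c), c), e))))  →  s(s(pair(pair(k(s(pair(e, e)), c), c), e)))   [R2 at ε]
2. s(s(pair(pair(k(s(pair(e, e)), c), c), e)))  →  s(s(pair(pair(e, c), e)))   [R3 at 1.1.1.1]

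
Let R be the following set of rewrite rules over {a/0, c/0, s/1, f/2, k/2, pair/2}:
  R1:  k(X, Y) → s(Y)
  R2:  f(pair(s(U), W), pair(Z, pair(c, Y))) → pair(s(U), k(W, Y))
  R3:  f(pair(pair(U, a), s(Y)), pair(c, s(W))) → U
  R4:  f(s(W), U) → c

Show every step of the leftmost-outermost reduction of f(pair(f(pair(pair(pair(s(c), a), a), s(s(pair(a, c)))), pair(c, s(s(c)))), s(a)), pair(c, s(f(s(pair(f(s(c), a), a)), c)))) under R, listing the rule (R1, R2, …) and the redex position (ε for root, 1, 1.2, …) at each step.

s(c)

1. f(pair(f(pair(pair(pair(s(c), a), a), s(s(pair(a, c)))), pair(c, s(s(c)))), s(a)), pair(c, s(f(s(pair(f(s(c), a), a)), c))))  →  f(pair(pair(s(c), a), s(a)), pair(c, s(f(s(pair(f(s(c), a), a)), c))))   [R3 at 1.1]
2. f(pair(pair(s(c), a), s(a)), pair(c, s(f(s(pair(f(s(c), a), a)), c))))  →  s(c)   [R3 at ε]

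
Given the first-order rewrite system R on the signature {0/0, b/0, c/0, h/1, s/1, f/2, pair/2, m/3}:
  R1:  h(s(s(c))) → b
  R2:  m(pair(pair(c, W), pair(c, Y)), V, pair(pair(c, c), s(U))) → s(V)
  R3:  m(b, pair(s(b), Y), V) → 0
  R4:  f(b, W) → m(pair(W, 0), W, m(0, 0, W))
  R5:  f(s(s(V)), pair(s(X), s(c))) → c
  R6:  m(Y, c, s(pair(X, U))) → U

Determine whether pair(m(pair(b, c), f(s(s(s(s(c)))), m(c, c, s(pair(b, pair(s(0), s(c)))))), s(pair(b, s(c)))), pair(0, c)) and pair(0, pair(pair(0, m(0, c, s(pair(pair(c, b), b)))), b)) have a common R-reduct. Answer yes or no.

Reduce t₁ = pair(m(pair(b, c), f(s(s(s(s(c)))), m(c, c, s(pair(b, pair(s(0), s(c)))))), s(pair(b, s(c)))), pair(0, c)):
1. pair(m(pair(b, c), f(s(s(s(s(c)))), m(c, c, s(pair(b, pair(s(0), s(c)))))), s(pair(b, s(c)))), pair(0, c))  →  pair(m(pair(b, c), f(s(s(s(s(c)))), pair(s(0), s(c))), s(pair(b, s(c)))), pair(0, c))   [R6 at 1.2.2]
2. pair(m(pair(b, c), f(s(s(s(s(c)))), pair(s(0), s(c))), s(pair(b, s(c)))), pair(0, c))  →  pair(m(pair(b, c), c, s(pair(b, s(c)))), pair(0, c))   [R5 at 1.2]
3. pair(m(pair(b, c), c, s(pair(b, s(c)))), pair(0, c))  →  pair(s(c), pair(0, c))   [R6 at 1]

Reduce t₂ = pair(0, pair(pair(0, m(0, c, s(pair(pair(c, b), b)))), b)):
1. pair(0, pair(pair(0, m(0, c, s(pair(pair(c, b), b)))), b))  →  pair(0, pair(pair(0, b), b))   [R6 at 2.1.2]

no — NF(t₁) = pair(s(c), pair(0, c)), NF(t₂) = pair(0, pair(pair(0, b), b))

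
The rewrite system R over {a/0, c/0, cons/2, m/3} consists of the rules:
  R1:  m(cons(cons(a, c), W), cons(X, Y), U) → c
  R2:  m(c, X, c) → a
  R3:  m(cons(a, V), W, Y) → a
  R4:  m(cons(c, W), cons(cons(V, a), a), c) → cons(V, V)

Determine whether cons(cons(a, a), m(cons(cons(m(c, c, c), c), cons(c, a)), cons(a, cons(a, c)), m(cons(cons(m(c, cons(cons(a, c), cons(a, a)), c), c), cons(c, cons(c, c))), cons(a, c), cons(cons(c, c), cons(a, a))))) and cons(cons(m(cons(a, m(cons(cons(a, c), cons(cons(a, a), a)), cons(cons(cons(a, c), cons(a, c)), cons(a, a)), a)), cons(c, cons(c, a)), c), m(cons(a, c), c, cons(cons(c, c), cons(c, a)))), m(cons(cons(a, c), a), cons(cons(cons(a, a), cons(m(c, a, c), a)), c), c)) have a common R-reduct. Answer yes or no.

yes — NF(t₁) = cons(cons(a, a), c), NF(t₂) = cons(cons(a, a), c)

Reduce t₁ = cons(cons(a, a), m(cons(cons(m(c, c, c), c), cons(c, a)), cons(a, cons(a, c)), m(cons(cons(m(c, cons(cons(a, c), cons(a, a)), c), c), cons(c, cons(c, c))), cons(a, c), cons(cons(c, c), cons(a, a))))):
1. cons(cons(a, a), m(cons(cons(m(c, c, c), c), cons(c, a)), cons(a, cons(a, c)), m(cons(cons(m(c, cons(cons(a, c), cons(a, a)), c), c), cons(c, cons(c, c))), cons(a, c), cons(cons(c, c), cons(a, a)))))  →  cons(cons(a, a), m(cons(cons(a, c), cons(c, a)), cons(a, cons(a, c)), m(cons(cons(m(c, cons(cons(a, c), cons(a, a)), c), c), cons(c, cons(c, c))), cons(a, c), cons(cons(c, c), cons(a, a)))))   [R2 at 2.1.1.1]
2. cons(cons(a, a), m(cons(cons(a, c), cons(c, a)), cons(a, cons(a, c)), m(cons(cons(m(c, cons(cons(a, c), cons(a, a)), c), c), cons(c, cons(c, c))), cons(a, c), cons(cons(c, c), cons(a, a)))))  →  cons(cons(a, a), c)   [R1 at 2]

Reduce t₂ = cons(cons(m(cons(a, m(cons(cons(a, c), cons(cons(a, a), a)), cons(cons(cons(a, c), cons(a, c)), cons(a, a)), a)), cons(c, cons(c, a)), c), m(cons(a, c), c, cons(cons(c, c), cons(c, a)))), m(cons(cons(a, c), a), cons(cons(cons(a, a), cons(m(c, a, c), a)), c), c)):
1. cons(cons(m(cons(a, m(cons(cons(a, c), cons(cons(a, a), a)), cons(cons(cons(a, c), cons(a, c)), cons(a, a)), a)), cons(c, cons(c, a)), c), m(cons(a, c), c, cons(cons(c, c), cons(c, a)))), m(cons(cons(a, c), a), cons(cons(cons(a, a), cons(m(c, a, c), a)), c), c))  →  cons(cons(a, m(cons(a, c), c, cons(cons(c, c), cons(c, a)))), m(cons(cons(a, c), a), cons(cons(cons(a, a), cons(m(c, a, c), a)), c), c))   [R3 at 1.1]
2. cons(cons(a, m(cons(a, c), c, cons(cons(c, c), cons(c, a)))), m(cons(cons(a, c), a), cons(cons(cons(a, a), cons(m(c, a, c), a)), c), c))  →  cons(cons(a, a), m(cons(cons(a, c), a), cons(cons(cons(a, a), cons(m(c, a, c), a)), c), c))   [R3 at 1.2]
3. cons(cons(a, a), m(cons(cons(a, c), a), cons(cons(cons(a, a), cons(m(c, a, c), a)), c), c))  →  cons(cons(a, a), c)   [R1 at 2]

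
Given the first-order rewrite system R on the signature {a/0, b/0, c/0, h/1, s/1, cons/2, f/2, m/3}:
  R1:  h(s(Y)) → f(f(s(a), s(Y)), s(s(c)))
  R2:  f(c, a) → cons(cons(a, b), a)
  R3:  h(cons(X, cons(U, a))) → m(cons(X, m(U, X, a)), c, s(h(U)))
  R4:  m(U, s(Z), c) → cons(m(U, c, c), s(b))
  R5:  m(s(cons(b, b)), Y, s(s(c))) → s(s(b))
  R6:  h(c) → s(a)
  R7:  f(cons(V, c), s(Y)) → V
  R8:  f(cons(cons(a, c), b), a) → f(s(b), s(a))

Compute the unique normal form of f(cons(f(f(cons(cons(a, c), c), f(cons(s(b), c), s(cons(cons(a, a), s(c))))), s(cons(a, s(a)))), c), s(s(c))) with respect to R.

1. f(cons(f(f(cons(cons(a, c), c), f(cons(s(b), c), s(cons(cons(a, a), s(c))))), s(cons(a, s(a)))), c), s(s(c)))  →  f(f(cons(cons(a, c), c), f(cons(s(b), c), s(cons(cons(a, a), s(c))))), s(cons(a, s(a))))   [R7 at ε]
2. f(f(cons(cons(a, c), c), f(cons(s(b), c), s(cons(cons(a, a), s(c))))), s(cons(a, s(a))))  →  f(f(cons(cons(a, c), c), s(b)), s(cons(a, s(a))))   [R7 at 1.2]
3. f(f(cons(cons(a, c), c), s(b)), s(cons(a, s(a))))  →  f(cons(a, c), s(cons(a, s(a))))   [R7 at 1]
4. f(cons(a, c), s(cons(a, s(a))))  →  a   [R7 at ε]

a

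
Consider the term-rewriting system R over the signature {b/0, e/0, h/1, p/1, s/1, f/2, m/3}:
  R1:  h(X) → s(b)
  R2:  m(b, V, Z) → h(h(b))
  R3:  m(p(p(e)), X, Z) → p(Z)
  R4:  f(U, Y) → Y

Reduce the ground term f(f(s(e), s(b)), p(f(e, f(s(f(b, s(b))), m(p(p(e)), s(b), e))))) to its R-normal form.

p(p(e))

1. f(f(s(e), s(b)), p(f(e, f(s(f(b, s(b))), m(p(p(e)), s(b), e)))))  →  p(f(e, f(s(f(b, s(b))), m(p(p(e)), s(b), e))))   [R4 at ε]
2. p(f(e, f(s(f(b, s(b))), m(p(p(e)), s(b), e))))  →  p(f(s(f(b, s(b))), m(p(p(e)), s(b), e)))   [R4 at 1]
3. p(f(s(f(b, s(b))), m(p(p(e)), s(b), e)))  →  p(m(p(p(e)), s(b), e))   [R4 at 1]
4. p(m(p(p(e)), s(b), e))  →  p(p(e))   [R3 at 1]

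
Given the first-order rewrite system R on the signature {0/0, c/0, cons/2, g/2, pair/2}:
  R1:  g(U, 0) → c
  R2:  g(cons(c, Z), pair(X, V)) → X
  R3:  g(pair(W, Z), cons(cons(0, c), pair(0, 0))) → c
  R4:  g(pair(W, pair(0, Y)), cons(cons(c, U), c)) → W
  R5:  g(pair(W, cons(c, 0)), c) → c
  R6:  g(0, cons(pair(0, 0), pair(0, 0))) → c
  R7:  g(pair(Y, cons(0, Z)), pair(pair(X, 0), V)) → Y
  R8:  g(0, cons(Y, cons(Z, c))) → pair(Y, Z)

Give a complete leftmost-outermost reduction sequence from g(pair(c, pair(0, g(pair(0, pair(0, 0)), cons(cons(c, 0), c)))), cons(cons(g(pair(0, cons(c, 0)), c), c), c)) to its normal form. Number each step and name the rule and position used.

1. g(pair(c, pair(0, g(pair(0, pair(0, 0)), cons(cons(c, 0), c)))), cons(cons(g(pair(0, cons(c, 0)), c), c), c))  →  g(pair(c, pair(0, 0)), cons(cons(g(pair(0, cons(c, 0)), c), c), c))   [R4 at 1.2.2]
2. g(pair(c, pair(0, 0)), cons(cons(g(pair(0, cons(c, 0)), c), c), c))  →  g(pair(c, pair(0, 0)), cons(cons(c, c), c))   [R5 at 2.1.1]
3. g(pair(c, pair(0, 0)), cons(cons(c, c), c))  →  c   [R4 at ε]

c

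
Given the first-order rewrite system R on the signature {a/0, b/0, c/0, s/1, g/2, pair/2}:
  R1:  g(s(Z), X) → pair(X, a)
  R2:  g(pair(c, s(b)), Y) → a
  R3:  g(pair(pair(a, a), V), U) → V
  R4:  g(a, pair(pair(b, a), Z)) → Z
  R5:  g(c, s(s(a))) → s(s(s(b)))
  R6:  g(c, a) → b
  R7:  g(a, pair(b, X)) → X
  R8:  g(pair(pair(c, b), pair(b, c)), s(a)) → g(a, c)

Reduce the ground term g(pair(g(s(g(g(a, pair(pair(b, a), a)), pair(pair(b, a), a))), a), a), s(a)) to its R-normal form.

1. g(pair(g(s(g(g(a, pair(pair(b, a), a)), pair(pair(b, a), a))), a), a), s(a))  →  g(pair(pair(a, a), a), s(a))   [R1 at 1.1]
2. g(pair(pair(a, a), a), s(a))  →  a   [R3 at ε]

a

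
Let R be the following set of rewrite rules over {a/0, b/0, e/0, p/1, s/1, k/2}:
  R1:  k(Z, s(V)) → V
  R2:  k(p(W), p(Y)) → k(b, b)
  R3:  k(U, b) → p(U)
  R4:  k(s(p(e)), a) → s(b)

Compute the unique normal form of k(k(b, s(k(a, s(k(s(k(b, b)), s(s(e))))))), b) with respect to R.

1. k(k(b, s(k(a, s(k(s(k(b, b)), s(s(e))))))), b)  →  p(k(b, s(k(a, s(k(s(k(b, b)), s(s(e))))))))   [R3 at ε]
2. p(k(b, s(k(a, s(k(s(k(b, b)), s(s(e))))))))  →  p(k(a, s(k(s(k(b, b)), s(s(e))))))   [R1 at 1]
3. p(k(a, s(k(s(k(b, b)), s(s(e))))))  →  p(k(s(k(b, b)), s(s(e))))   [R1 at 1]
4. p(k(s(k(b, b)), s(s(e))))  →  p(s(e))   [R1 at 1]

p(s(e))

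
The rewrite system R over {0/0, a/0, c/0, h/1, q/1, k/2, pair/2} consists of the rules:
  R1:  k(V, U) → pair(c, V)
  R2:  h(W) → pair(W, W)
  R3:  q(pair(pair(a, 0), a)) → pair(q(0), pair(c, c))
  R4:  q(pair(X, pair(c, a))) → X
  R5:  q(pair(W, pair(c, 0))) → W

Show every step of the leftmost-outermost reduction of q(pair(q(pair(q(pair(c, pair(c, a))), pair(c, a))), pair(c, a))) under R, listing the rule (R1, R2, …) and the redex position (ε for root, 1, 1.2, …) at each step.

c

1. q(pair(q(pair(q(pair(c, pair(c, a))), pair(c, a))), pair(c, a)))  →  q(pair(q(pair(c, pair(c, a))), pair(c, a)))   [R4 at ε]
2. q(pair(q(pair(c, pair(c, a))), pair(c, a)))  →  q(pair(c, pair(c, a)))   [R4 at ε]
3. q(pair(c, pair(c, a)))  →  c   [R4 at ε]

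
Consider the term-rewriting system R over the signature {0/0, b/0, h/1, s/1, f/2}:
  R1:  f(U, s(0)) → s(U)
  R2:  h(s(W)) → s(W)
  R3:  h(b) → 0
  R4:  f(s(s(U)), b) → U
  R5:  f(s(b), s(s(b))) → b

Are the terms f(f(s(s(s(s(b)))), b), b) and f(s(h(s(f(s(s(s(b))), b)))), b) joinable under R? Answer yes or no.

no — NF(t₁) = b, NF(t₂) = s(b)

Reduce t₁ = f(f(s(s(s(s(b)))), b), b):
1. f(f(s(s(s(s(b)))), b), b)  →  f(s(s(b)), b)   [R4 at 1]
2. f(s(s(b)), b)  →  b   [R4 at ε]

Reduce t₂ = f(s(h(s(f(s(s(s(b))), b)))), b):
1. f(s(h(s(f(s(s(s(b))), b)))), b)  →  f(s(s(f(s(s(s(b))), b))), b)   [R2 at 1.1]
2. f(s(s(f(s(s(s(b))), b))), b)  →  f(s(s(s(b))), b)   [R4 at ε]
3. f(s(s(s(b))), b)  →  s(b)   [R4 at ε]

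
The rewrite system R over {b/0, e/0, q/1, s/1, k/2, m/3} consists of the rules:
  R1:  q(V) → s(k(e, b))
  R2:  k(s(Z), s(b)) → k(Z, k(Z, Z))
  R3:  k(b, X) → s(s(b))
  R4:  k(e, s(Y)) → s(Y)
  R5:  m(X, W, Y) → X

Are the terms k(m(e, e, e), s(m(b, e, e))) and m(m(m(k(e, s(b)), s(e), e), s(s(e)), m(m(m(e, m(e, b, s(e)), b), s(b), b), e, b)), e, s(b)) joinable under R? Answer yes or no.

yes — NF(t₁) = s(b), NF(t₂) = s(b)

Reduce t₁ = k(m(e, e, e), s(m(b, e, e))):
1. k(m(e, e, e), s(m(b, e, e)))  →  k(e, s(m(b, e, e)))   [R5 at 1]
2. k(e, s(m(b, e, e)))  →  s(m(b, e, e))   [R4 at ε]
3. s(m(b, e, e))  →  s(b)   [R5 at 1]

Reduce t₂ = m(m(m(k(e, s(b)), s(e), e), s(s(e)), m(m(m(e, m(e, b, s(e)), b), s(b), b), e, b)), e, s(b)):
1. m(m(m(k(e, s(b)), s(e), e), s(s(e)), m(m(m(e, m(e, b, s(e)), b), s(b), b), e, b)), e, s(b))  →  m(m(k(e, s(b)), s(e), e), s(s(e)), m(m(m(e, m(e, b, s(e)), b), s(b), b), e, b))   [R5 at ε]
2. m(m(k(e, s(b)), s(e), e), s(s(e)), m(m(m(e, m(e, b, s(e)), b), s(b), b), e, b))  →  m(k(e, s(b)), s(e), e)   [R5 at ε]
3. m(k(e, s(b)), s(e), e)  →  k(e, s(b))   [R5 at ε]
4. k(e, s(b))  →  s(b)   [R4 at ε]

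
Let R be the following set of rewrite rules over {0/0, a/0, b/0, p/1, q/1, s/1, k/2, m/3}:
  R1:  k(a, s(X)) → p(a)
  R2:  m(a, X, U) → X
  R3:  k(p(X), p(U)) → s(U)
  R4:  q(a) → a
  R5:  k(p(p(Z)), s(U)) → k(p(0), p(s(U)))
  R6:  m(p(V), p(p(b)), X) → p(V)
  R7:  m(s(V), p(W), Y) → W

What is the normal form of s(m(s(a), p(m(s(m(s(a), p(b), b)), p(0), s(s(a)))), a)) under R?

1. s(m(s(a), p(m(s(m(s(a), p(b), b)), p(0), s(s(a)))), a))  →  s(m(s(m(s(a), p(b), b)), p(0), s(s(a))))   [R7 at 1]
2. s(m(s(m(s(a), p(b), b)), p(0), s(s(a))))  →  s(0)   [R7 at 1]

s(0)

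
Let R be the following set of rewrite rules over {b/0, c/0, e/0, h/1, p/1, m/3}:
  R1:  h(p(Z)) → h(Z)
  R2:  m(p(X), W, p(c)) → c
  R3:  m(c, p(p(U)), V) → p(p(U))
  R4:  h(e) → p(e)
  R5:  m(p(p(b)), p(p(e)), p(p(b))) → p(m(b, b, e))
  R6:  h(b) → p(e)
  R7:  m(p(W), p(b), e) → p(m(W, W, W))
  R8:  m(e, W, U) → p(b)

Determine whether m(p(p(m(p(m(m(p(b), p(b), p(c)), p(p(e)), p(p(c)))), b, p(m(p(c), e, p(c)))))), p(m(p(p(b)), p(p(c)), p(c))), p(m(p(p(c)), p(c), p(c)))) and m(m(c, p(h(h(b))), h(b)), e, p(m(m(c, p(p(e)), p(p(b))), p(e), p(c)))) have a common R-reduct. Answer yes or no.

yes — NF(t₁) = c, NF(t₂) = c

Reduce t₁ = m(p(p(m(p(m(m(p(b), p(b), p(c)), p(p(e)), p(p(c)))), b, p(m(p(c), e, p(c)))))), p(m(p(p(b)), p(p(c)), p(c))), p(m(p(p(c)), p(c), p(c)))):
1. m(p(p(m(p(m(m(p(b), p(b), p(c)), p(p(e)), p(p(c)))), b, p(m(p(c), e, p(c)))))), p(m(p(p(b)), p(p(c)), p(c))), p(m(p(p(c)), p(c), p(c))))  →  m(p(p(m(p(m(c, p(p(e)), p(p(c)))), b, p(m(p(c), e, p(c)))))), p(m(p(p(b)), p(p(c)), p(c))), p(m(p(p(c)), p(c), p(c))))   [R2 at 1.1.1.1.1.1]
2. m(p(p(m(p(m(c, p(p(e)), p(p(c)))), b, p(m(p(c), e, p(c)))))), p(m(p(p(b)), p(p(c)), p(c))), p(m(p(p(c)), p(c), p(c))))  →  m(p(p(m(p(p(p(e))), b, p(m(p(c), e, p(c)))))), p(m(p(p(b)), p(p(c)), p(c))), p(m(p(p(c)), p(c), p(c))))   [R3 at 1.1.1.1.1]
3. m(p(p(m(p(p(p(e))), b, p(m(p(c), e, p(c)))))), p(m(p(p(b)), p(p(c)), p(c))), p(m(p(p(c)), p(c), p(c))))  →  m(p(p(m(p(p(p(e))), b, p(c)))), p(m(p(p(b)), p(p(c)), p(c))), p(m(p(p(c)), p(c), p(c))))   [R2 at 1.1.1.3.1]
4. m(p(p(m(p(p(p(e))), b, p(c)))), p(m(p(p(b)), p(p(c)), p(c))), p(m(p(p(c)), p(c), p(c))))  →  m(p(p(c)), p(m(p(p(b)), p(p(c)), p(c))), p(m(p(p(c)), p(c), p(c))))   [R2 at 1.1.1]
5. m(p(p(c)), p(m(p(p(b)), p(p(c)), p(c))), p(m(p(p(c)), p(c), p(c))))  →  m(p(p(c)), p(c), p(m(p(p(c)), p(c), p(c))))   [R2 at 2.1]
6. m(p(p(c)), p(c), p(m(p(p(c)), p(c), p(c))))  →  m(p(p(c)), p(c), p(c))   [R2 at 3.1]
7. m(p(p(c)), p(c), p(c))  →  c   [R2 at ε]

Reduce t₂ = m(m(c, p(h(h(b))), h(b)), e, p(m(m(c, p(p(e)), p(p(b))), p(e), p(c)))):
1. m(m(c, p(h(h(b))), h(b)), e, p(m(m(c, p(p(e)), p(p(b))), p(e), p(c))))  →  m(m(c, p(h(p(e))), h(b)), e, p(m(m(c, p(p(e)), p(p(b))), p(e), p(c))))   [R6 at 1.2.1.1]
2. m(m(c, p(h(p(e))), h(b)), e, p(m(m(c, p(p(e)), p(p(b))), p(e), p(c))))  →  m(m(c, p(h(e)), h(b)), e, p(m(m(c, p(p(e)), p(p(b))), p(e), p(c))))   [R1 at 1.2.1]
3. m(m(c, p(h(e)), h(b)), e, p(m(m(c, p(p(e)), p(p(b))), p(e), p(c))))  →  m(m(c, p(p(e)), h(b)), e, p(m(m(c, p(p(e)), p(p(b))), p(e), p(c))))   [R4 at 1.2.1]
4. m(m(c, p(p(e)), h(b)), e, p(m(m(c, p(p(e)), p(p(b))), p(e), p(c))))  →  m(p(p(e)), e, p(m(m(c, p(p(e)), p(p(b))), p(e), p(c))))   [R3 at 1]
5. m(p(p(e)), e, p(m(m(c, p(p(e)), p(p(b))), p(e), p(c))))  →  m(p(p(e)), e, p(m(p(p(e)), p(e), p(c))))   [R3 at 3.1.1]
6. m(p(p(e)), e, p(m(p(p(e)), p(e), p(c))))  →  m(p(p(e)), e, p(c))   [R2 at 3.1]
7. m(p(p(e)), e, p(c))  →  c   [R2 at ε]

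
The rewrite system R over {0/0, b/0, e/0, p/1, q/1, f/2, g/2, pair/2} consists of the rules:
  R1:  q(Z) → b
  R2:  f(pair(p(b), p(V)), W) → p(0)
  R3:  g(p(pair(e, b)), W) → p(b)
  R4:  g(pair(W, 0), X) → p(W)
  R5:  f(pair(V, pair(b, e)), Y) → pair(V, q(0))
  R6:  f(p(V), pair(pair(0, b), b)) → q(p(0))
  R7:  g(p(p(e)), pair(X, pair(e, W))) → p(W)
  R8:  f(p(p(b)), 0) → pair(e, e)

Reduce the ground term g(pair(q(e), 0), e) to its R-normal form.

1. g(pair(q(e), 0), e)  →  p(q(e))   [R4 at ε]
2. p(q(e))  →  p(b)   [R1 at 1]

p(b)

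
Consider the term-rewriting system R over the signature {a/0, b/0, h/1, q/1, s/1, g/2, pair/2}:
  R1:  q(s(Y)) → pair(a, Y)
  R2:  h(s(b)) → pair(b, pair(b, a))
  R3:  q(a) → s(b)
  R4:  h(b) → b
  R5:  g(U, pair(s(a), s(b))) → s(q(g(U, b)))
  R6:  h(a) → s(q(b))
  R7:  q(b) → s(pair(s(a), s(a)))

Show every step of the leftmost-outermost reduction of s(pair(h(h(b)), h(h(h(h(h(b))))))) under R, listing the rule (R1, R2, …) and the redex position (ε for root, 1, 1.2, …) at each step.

1. s(pair(h(h(b)), h(h(h(h(h(b)))))))  →  s(pair(h(b), h(h(h(h(h(b)))))))   [R4 at 1.1.1]
2. s(pair(h(b), h(h(h(h(h(b)))))))  →  s(pair(b, h(h(h(h(h(b)))))))   [R4 at 1.1]
3. s(pair(b, h(h(h(h(h(b)))))))  →  s(pair(b, h(h(h(h(b))))))   [R4 at 1.2.1.1.1.1]
4. s(pair(b, h(h(h(h(b))))))  →  s(pair(b, h(h(h(b)))))   [R4 at 1.2.1.1.1]
5. s(pair(b, h(h(h(b)))))  →  s(pair(b, h(h(b))))   [R4 at 1.2.1.1]
6. s(pair(b, h(h(b))))  →  s(pair(b, h(b)))   [R4 at 1.2.1]
7. s(pair(b, h(b)))  →  s(pair(b, b))   [R4 at 1.2]

s(pair(b, b))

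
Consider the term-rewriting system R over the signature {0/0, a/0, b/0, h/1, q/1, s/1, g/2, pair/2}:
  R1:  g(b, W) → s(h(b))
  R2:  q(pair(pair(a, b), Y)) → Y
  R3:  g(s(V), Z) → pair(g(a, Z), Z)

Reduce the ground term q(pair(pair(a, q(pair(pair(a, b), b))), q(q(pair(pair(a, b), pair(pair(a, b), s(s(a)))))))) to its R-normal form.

s(s(a))

1. q(pair(pair(a, q(pair(pair(a, b), b))), q(q(pair(pair(a, b), pair(pair(a, b), s(s(a))))))))  →  q(pair(pair(a, b), q(q(pair(pair(a, b), pair(pair(a, b), s(s(a))))))))   [R2 at 1.1.2]
2. q(pair(pair(a, b), q(q(pair(pair(a, b), pair(pair(a, b), s(s(a))))))))  →  q(q(pair(pair(a, b), pair(pair(a, b), s(s(a))))))   [R2 at ε]
3. q(q(pair(pair(a, b), pair(pair(a, b), s(s(a))))))  →  q(pair(pair(a, b), s(s(a))))   [R2 at 1]
4. q(pair(pair(a, b), s(s(a))))  →  s(s(a))   [R2 at ε]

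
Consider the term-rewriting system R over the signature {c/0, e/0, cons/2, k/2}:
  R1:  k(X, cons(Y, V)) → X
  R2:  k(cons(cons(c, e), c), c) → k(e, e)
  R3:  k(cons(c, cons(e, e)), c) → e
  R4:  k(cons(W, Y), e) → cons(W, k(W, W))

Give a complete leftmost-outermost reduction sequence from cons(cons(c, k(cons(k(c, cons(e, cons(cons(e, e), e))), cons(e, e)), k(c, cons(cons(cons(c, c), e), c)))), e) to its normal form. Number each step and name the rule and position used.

cons(cons(c, e), e)

1. cons(cons(c, k(cons(k(c, cons(e, cons(cons(e, e), e))), cons(e, e)), k(c, cons(cons(cons(c, c), e), c)))), e)  →  cons(cons(c, k(cons(c, cons(e, e)), k(c, cons(cons(cons(c, c), e), c)))), e)   [R1 at 1.2.1.1]
2. cons(cons(c, k(cons(c, cons(e, e)), k(c, cons(cons(cons(c, c), e), c)))), e)  →  cons(cons(c, k(cons(c, cons(e, e)), c)), e)   [R1 at 1.2.2]
3. cons(cons(c, k(cons(c, cons(e, e)), c)), e)  →  cons(cons(c, e), e)   [R3 at 1.2]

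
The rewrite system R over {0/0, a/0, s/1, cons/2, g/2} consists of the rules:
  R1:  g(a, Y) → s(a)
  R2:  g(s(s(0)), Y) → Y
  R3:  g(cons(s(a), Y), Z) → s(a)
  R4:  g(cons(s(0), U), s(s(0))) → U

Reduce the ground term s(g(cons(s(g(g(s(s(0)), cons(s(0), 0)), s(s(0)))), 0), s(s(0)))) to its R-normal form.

s(0)

1. s(g(cons(s(g(g(s(s(0)), cons(s(0), 0)), s(s(0)))), 0), s(s(0))))  →  s(g(cons(s(g(cons(s(0), 0), s(s(0)))), 0), s(s(0))))   [R2 at 1.1.1.1.1]
2. s(g(cons(s(g(cons(s(0), 0), s(s(0)))), 0), s(s(0))))  →  s(g(cons(s(0), 0), s(s(0))))   [R4 at 1.1.1.1]
3. s(g(cons(s(0), 0), s(s(0))))  →  s(0)   [R4 at 1]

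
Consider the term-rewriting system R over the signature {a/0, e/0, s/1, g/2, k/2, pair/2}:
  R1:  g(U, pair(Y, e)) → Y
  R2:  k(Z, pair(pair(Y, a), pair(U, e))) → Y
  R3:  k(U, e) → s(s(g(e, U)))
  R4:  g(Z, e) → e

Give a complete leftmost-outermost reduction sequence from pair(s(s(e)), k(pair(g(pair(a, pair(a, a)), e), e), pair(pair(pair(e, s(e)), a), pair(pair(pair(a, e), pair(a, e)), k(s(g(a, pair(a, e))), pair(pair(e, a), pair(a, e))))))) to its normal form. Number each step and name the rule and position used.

1. pair(s(s(e)), k(pair(g(pair(a, pair(a, a)), e), e), pair(pair(pair(e, s(e)), a), pair(pair(pair(a, e), pair(a, e)), k(s(g(a, pair(a, e))), pair(pair(e, a), pair(a, e)))))))  →  pair(s(s(e)), k(pair(e, e), pair(pair(pair(e, s(e)), a), pair(pair(pair(a, e), pair(a, e)), k(s(g(a, pair(a, e))), pair(pair(e, a), pair(a, e)))))))   [R4 at 2.1.1]
2. pair(s(s(e)), k(pair(e, e), pair(pair(pair(e, s(e)), a), pair(pair(pair(a, e), pair(a, e)), k(s(g(a, pair(a, e))), pair(pair(e, a), pair(a, e)))))))  →  pair(s(s(e)), k(pair(e, e), pair(pair(pair(e, s(e)), a), pair(pair(pair(a, e), pair(a, e)), e))))   [R2 at 2.2.2.2]
3. pair(s(s(e)), k(pair(e, e), pair(pair(pair(e, s(e)), a), pair(pair(pair(a, e), pair(a, e)), e))))  →  pair(s(s(e)), pair(e, s(e)))   [R2 at 2]

pair(s(s(e)), pair(e, s(e)))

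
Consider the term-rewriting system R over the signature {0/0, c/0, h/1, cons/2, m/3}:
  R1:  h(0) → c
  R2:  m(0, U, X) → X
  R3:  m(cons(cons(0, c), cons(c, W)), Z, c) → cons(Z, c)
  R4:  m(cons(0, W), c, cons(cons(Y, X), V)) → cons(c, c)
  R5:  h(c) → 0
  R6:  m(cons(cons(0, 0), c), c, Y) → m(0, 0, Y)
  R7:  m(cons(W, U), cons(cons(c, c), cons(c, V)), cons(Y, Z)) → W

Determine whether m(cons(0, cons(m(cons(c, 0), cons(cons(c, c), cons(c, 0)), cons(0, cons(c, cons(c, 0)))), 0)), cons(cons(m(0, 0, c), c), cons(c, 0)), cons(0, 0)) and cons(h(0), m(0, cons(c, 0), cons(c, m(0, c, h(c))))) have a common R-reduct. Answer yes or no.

Reduce t₁ = m(cons(0, cons(m(cons(c, 0), cons(cons(c, c), cons(c, 0)), cons(0, cons(c, cons(c, 0)))), 0)), cons(cons(m(0, 0, c), c), cons(c, 0)), cons(0, 0)):
1. m(cons(0, cons(m(cons(c, 0), cons(cons(c, c), cons(c, 0)), cons(0, cons(c, cons(c, 0)))), 0)), cons(cons(m(0, 0, c), c), cons(c, 0)), cons(0, 0))  →  m(cons(0, cons(c, 0)), cons(cons(m(0, 0, c), c), cons(c, 0)), cons(0, 0))   [R7 at 1.2.1]
2. m(cons(0, cons(c, 0)), cons(cons(m(0, 0, c), c), cons(c, 0)), cons(0, 0))  →  m(cons(0, cons(c, 0)), cons(cons(c, c), cons(c, 0)), cons(0, 0))   [R2 at 2.1.1]
3. m(cons(0, cons(c, 0)), cons(cons(c, c), cons(c, 0)), cons(0, 0))  →  0   [R7 at ε]

Reduce t₂ = cons(h(0), m(0, cons(c, 0), cons(c, m(0, c, h(c))))):
1. cons(h(0), m(0, cons(c, 0), cons(c, m(0, c, h(c)))))  →  cons(c, m(0, cons(c, 0), cons(c, m(0, c, h(c)))))   [R1 at 1]
2. cons(c, m(0, cons(c, 0), cons(c, m(0, c, h(c)))))  →  cons(c, cons(c, m(0, c, h(c))))   [R2 at 2]
3. cons(c, cons(c, m(0, c, h(c))))  →  cons(c, cons(c, h(c)))   [R2 at 2.2]
4. cons(c, cons(c, h(c)))  →  cons(c, cons(c, 0))   [R5 at 2.2]

no — NF(t₁) = 0, NF(t₂) = cons(c, cons(c, 0))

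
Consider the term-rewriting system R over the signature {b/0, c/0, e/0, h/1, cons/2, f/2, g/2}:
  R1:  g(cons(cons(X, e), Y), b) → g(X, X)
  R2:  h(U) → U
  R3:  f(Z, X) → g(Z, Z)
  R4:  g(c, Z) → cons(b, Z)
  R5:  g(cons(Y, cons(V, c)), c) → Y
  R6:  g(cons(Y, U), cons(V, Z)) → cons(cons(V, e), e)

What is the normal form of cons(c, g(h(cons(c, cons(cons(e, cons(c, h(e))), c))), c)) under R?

cons(c, c)

1. cons(c, g(h(cons(c, cons(cons(e, cons(c, h(e))), c))), c))  →  cons(c, g(cons(c, cons(cons(e, cons(c, h(e))), c)), c))   [R2 at 2.1]
2. cons(c, g(cons(c, cons(cons(e, cons(c, h(e))), c)), c))  →  cons(c, c)   [R5 at 2]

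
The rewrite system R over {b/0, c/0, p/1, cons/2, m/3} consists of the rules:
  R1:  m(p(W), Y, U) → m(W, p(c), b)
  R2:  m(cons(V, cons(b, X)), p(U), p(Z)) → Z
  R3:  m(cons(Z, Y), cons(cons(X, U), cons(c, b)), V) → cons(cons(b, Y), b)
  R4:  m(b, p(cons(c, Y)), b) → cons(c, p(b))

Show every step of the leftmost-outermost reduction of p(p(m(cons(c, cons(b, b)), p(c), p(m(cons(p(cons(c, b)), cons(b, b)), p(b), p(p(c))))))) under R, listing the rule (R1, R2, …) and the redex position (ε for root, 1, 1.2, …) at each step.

1. p(p(m(cons(c, cons(b, b)), p(c), p(m(cons(p(cons(c, b)), cons(b, b)), p(b), p(p(c)))))))  →  p(p(m(cons(p(cons(c, b)), cons(b, b)), p(b), p(p(c)))))   [R2 at 1.1]
2. p(p(m(cons(p(cons(c, b)), cons(b, b)), p(b), p(p(c)))))  →  p(p(p(c)))   [R2 at 1.1]

p(p(p(c)))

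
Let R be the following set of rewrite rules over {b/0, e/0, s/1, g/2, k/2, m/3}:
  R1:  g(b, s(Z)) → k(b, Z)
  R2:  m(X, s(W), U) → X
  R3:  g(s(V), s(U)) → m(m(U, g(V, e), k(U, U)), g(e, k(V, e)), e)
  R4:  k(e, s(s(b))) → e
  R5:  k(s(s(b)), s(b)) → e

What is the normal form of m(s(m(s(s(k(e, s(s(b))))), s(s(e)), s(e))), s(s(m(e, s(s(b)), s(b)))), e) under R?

1. m(s(m(s(s(k(e, s(s(b))))), s(s(e)), s(e))), s(s(m(e, s(s(b)), s(b)))), e)  →  s(m(s(s(k(e, s(s(b))))), s(s(e)), s(e)))   [R2 at ε]
2. s(m(s(s(k(e, s(s(b))))), s(s(e)), s(e)))  →  s(s(s(k(e, s(s(b))))))   [R2 at 1]
3. s(s(s(k(e, s(s(b))))))  →  s(s(s(e)))   [R4 at 1.1.1]

s(s(s(e)))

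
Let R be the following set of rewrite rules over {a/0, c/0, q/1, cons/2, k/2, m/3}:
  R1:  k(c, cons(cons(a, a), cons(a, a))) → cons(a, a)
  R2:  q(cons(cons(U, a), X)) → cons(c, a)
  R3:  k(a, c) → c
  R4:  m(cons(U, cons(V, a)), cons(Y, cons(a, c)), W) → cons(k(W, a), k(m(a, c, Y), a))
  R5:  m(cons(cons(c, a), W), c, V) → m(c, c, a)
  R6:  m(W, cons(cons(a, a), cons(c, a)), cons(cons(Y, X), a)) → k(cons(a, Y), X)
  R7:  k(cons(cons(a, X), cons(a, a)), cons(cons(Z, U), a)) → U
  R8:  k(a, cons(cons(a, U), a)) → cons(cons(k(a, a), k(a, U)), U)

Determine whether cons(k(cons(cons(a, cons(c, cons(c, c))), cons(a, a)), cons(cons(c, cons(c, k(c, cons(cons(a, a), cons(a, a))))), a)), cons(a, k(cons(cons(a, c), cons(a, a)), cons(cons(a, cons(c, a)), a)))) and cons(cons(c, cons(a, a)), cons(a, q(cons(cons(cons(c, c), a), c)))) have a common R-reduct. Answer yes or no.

Reduce t₁ = cons(k(cons(cons(a, cons(c, cons(c, c))), cons(a, a)), cons(cons(c, cons(c, k(c, cons(cons(a, a), cons(a, a))))), a)), cons(a, k(cons(cons(a, c), cons(a, a)), cons(cons(a, cons(c, a)), a)))):
1. cons(k(cons(cons(a, cons(c, cons(c, c))), cons(a, a)), cons(cons(c, cons(c, k(c, cons(cons(a, a), cons(a, a))))), a)), cons(a, k(cons(cons(a, c), cons(a, a)), cons(cons(a, cons(c, a)), a))))  →  cons(cons(c, k(c, cons(cons(a, a), cons(a, a)))), cons(a, k(cons(cons(a, c), cons(a, a)), cons(cons(a, cons(c, a)), a))))   [R7 at 1]
2. cons(cons(c, k(c, cons(cons(a, a), cons(a, a)))), cons(a, k(cons(cons(a, c), cons(a, a)), cons(cons(a, cons(c, a)), a))))  →  cons(cons(c, cons(a, a)), cons(a, k(cons(cons(a, c), cons(a, a)), cons(cons(a, cons(c, a)), a))))   [R1 at 1.2]
3. cons(cons(c, cons(a, a)), cons(a, k(cons(cons(a, c), cons(a, a)), cons(cons(a, cons(c, a)), a))))  →  cons(cons(c, cons(a, a)), cons(a, cons(c, a)))   [R7 at 2.2]

Reduce t₂ = cons(cons(c, cons(a, a)), cons(a, q(cons(cons(cons(c, c), a), c)))):
1. cons(cons(c, cons(a, a)), cons(a, q(cons(cons(cons(c, c), a), c))))  →  cons(cons(c, cons(a, a)), cons(a, cons(c, a)))   [R2 at 2.2]

yes — NF(t₁) = cons(cons(c, cons(a, a)), cons(a, cons(c, a))), NF(t₂) = cons(cons(c, cons(a, a)), cons(a, cons(c, a)))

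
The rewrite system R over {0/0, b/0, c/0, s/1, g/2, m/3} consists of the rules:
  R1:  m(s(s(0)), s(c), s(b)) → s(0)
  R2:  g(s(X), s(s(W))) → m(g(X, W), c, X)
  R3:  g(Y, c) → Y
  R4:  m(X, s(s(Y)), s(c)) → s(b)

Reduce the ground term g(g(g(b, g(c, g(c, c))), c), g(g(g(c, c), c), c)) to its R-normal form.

b

1. g(g(g(b, g(c, g(c, c))), c), g(g(g(c, c), c), c))  →  g(g(b, g(c, g(c, c))), g(g(g(c, c), c), c))   [R3 at 1]
2. g(g(b, g(c, g(c, c))), g(g(g(c, c), c), c))  →  g(g(b, g(c, c)), g(g(g(c, c), c), c))   [R3 at 1.2.2]
3. g(g(b, g(c, c)), g(g(g(c, c), c), c))  →  g(g(b, c), g(g(g(c, c), c), c))   [R3 at 1.2]
4. g(g(b, c), g(g(g(c, c), c), c))  →  g(b, g(g(g(c, c), c), c))   [R3 at 1]
5. g(b, g(g(g(c, c), c), c))  →  g(b, g(g(c, c), c))   [R3 at 2]
6. g(b, g(g(c, c), c))  →  g(b, g(c, c))   [R3 at 2]
7. g(b, g(c, c))  →  g(b, c)   [R3 at 2]
8. g(b, c)  →  b   [R3 at ε]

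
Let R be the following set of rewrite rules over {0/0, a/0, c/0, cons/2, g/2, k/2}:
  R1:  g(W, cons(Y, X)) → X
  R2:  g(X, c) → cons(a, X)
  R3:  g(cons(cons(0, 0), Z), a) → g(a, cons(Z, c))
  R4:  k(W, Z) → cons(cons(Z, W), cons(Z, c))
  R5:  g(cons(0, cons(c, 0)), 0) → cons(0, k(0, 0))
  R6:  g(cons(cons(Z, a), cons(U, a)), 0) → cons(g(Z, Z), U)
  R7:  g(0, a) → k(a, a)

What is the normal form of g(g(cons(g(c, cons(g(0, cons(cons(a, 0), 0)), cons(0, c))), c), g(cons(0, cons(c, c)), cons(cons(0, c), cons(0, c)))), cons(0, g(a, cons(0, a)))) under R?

1. g(g(cons(g(c, cons(g(0, cons(cons(a, 0), 0)), cons(0, c))), c), g(cons(0, cons(c, c)), cons(cons(0, c), cons(0, c)))), cons(0, g(a, cons(0, a))))  →  g(a, cons(0, a))   [R1 at ε]
2. g(a, cons(0, a))  →  a   [R1 at ε]

a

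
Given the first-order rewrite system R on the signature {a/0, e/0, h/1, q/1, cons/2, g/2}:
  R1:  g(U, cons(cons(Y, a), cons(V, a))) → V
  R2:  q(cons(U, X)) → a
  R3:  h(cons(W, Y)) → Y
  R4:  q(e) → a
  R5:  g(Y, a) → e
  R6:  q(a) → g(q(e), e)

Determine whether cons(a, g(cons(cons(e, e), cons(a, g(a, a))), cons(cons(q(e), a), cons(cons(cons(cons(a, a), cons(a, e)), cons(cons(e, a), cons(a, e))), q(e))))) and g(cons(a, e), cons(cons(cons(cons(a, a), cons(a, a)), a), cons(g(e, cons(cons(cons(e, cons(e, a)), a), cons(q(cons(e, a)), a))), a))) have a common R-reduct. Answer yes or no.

Reduce t₁ = cons(a, g(cons(cons(e, e), cons(a, g(a, a))), cons(cons(q(e), a), cons(cons(cons(cons(a, a), cons(a, e)), cons(cons(e, a), cons(a, e))), q(e))))):
1. cons(a, g(cons(cons(e, e), cons(a, g(a, a))), cons(cons(q(e), a), cons(cons(cons(cons(a, a), cons(a, e)), cons(cons(e, a), cons(a, e))), q(e)))))  →  cons(a, g(cons(cons(e, e), cons(a, e)), cons(cons(q(e), a), cons(cons(cons(cons(a, a), cons(a, e)), cons(cons(e, a), cons(a, e))), q(e)))))   [R5 at 2.1.2.2]
2. cons(a, g(cons(cons(e, e), cons(a, e)), cons(cons(q(e), a), cons(cons(cons(cons(a, a), cons(a, e)), cons(cons(e, a), cons(a, e))), q(e)))))  →  cons(a, g(cons(cons(e, e), cons(a, e)), cons(cons(a, a), cons(cons(cons(cons(a, a), cons(a, e)), cons(cons(e, a), cons(a, e))), q(e)))))   [R4 at 2.2.1.1]
3. cons(a, g(cons(cons(e, e), cons(a, e)), cons(cons(a, a), cons(cons(cons(cons(a, a), cons(a, e)), cons(cons(e, a), cons(a, e))), q(e)))))  →  cons(a, g(cons(cons(e, e), cons(a, e)), cons(cons(a, a), cons(cons(cons(cons(a, a), cons(a, e)), cons(cons(e, a), cons(a, e))), a))))   [R4 at 2.2.2.2]
4. cons(a, g(cons(cons(e, e), cons(a, e)), cons(cons(a, a), cons(cons(cons(cons(a, a), cons(a, e)), cons(cons(e, a), cons(a, e))), a))))  →  cons(a, cons(cons(cons(a, a), cons(a, e)), cons(cons(e, a), cons(a, e))))   [R1 at 2]

Reduce t₂ = g(cons(a, e), cons(cons(cons(cons(a, a), cons(a, a)), a), cons(g(e, cons(cons(cons(e, cons(e, a)), a), cons(q(cons(e, a)), a))), a))):
1. g(cons(a, e), cons(cons(cons(cons(a, a), cons(a, a)), a), cons(g(e, cons(cons(cons(e, cons(e, a)), a), cons(q(cons(e, a)), a))), a)))  →  g(e, cons(cons(cons(e, cons(e, a)), a), cons(q(cons(e, a)), a)))   [R1 at ε]
2. g(e, cons(cons(cons(e, cons(e, a)), a), cons(q(cons(e, a)), a)))  →  q(cons(e, a))   [R1 at ε]
3. q(cons(e, a))  →  a   [R2 at ε]

no — NF(t₁) = cons(a, cons(cons(cons(a, a), cons(a, e)), cons(cons(e, a), cons(a, e)))), NF(t₂) = a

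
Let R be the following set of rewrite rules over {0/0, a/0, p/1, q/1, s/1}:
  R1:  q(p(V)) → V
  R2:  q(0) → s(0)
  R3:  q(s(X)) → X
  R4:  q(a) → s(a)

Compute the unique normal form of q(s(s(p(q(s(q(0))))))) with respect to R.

1. q(s(s(p(q(s(q(0)))))))  →  s(p(q(s(q(0)))))   [R3 at ε]
2. s(p(q(s(q(0)))))  →  s(p(q(0)))   [R3 at 1.1]
3. s(p(q(0)))  →  s(p(s(0)))   [R2 at 1.1]

s(p(s(0)))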